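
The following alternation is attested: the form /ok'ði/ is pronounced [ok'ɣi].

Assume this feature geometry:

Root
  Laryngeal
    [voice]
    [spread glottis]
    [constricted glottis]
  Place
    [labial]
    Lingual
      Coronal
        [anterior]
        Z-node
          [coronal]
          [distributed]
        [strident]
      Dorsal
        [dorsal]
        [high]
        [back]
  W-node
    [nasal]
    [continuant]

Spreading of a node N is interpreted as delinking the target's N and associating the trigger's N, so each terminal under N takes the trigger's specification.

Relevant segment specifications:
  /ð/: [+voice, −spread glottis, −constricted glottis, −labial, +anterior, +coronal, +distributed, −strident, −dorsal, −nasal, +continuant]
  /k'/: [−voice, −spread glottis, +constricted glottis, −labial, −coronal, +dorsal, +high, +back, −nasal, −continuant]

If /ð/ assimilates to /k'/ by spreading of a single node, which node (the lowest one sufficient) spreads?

Feature comparison: [coronal], [anterior], [distributed], [strident], [dorsal], [high], [back] differ between /ð/ and [ɣ]; the remaining terminals match.
The smallest constituent containing every changed terminal is Lingual — each of its daughters lacks at least one of the affected features.
Delinking /ð/'s Lingual and associating /k'/'s Lingual gives precisely the feature bundle of [ɣ].
[constricted glottis], [continuant] stay as in /ð/ although /k'/ differs there, so no node dominating them spread; among the remaining candidates Lingual is the lowest that derives the output.

Lingual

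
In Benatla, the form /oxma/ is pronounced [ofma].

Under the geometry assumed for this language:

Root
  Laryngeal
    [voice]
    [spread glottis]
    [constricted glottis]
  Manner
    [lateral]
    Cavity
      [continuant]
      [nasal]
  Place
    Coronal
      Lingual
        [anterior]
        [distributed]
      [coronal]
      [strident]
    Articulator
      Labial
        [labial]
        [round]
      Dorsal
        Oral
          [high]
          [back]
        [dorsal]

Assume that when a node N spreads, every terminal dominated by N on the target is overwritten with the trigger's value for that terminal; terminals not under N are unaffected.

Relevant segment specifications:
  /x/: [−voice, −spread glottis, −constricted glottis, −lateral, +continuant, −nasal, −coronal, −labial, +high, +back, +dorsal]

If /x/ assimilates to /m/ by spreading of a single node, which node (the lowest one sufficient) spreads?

/x/ and [f] differ in [labial], [round], [dorsal], [high], [back]; every other specified feature is identical.
The smallest constituent containing every changed terminal is Articulator — each of its daughters lacks at least one of the affected features.
Spreading Articulator from /m/ overwrites each of those terminals with /m/'s values, yielding exactly [f].
[voice], [nasal] stay as in /x/ although /m/ differs there, so no node dominating them spread; among the remaining candidates Articulator is the lowest that derives the output.

Articulator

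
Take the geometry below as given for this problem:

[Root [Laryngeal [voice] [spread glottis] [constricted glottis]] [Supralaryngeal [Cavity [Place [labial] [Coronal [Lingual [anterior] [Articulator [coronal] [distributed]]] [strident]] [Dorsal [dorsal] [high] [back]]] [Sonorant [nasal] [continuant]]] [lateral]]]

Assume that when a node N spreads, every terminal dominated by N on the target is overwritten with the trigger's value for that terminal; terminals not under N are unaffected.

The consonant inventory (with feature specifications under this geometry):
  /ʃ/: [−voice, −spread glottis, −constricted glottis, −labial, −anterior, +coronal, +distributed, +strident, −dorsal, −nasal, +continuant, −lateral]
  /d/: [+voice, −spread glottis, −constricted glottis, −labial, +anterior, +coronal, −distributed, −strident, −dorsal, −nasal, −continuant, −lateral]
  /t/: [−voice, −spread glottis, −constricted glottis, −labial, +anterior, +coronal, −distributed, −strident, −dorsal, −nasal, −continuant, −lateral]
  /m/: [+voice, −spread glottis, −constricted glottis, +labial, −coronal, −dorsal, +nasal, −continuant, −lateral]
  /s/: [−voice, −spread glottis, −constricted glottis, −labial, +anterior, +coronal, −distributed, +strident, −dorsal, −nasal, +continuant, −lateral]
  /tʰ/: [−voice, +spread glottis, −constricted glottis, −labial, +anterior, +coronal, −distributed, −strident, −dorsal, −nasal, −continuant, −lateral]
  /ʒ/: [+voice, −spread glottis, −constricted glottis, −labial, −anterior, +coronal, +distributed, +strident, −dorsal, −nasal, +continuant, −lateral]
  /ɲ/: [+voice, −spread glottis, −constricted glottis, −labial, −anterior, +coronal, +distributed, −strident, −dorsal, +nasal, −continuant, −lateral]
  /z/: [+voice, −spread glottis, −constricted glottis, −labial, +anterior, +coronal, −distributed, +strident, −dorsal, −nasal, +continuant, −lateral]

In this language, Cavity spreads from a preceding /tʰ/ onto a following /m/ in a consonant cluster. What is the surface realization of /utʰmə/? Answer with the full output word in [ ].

[utʰdə]

Cavity immediately or transitively dominates [labial], [anterior], [coronal], [distributed], [strident], [dorsal], [high], [back], [nasal], [continuant].
After delinking /m/'s Cavity and linking /tʰ/'s, the affected terminals become [−labial], [+anterior], [+coronal], [−distributed], [−strident], [−dorsal], [−nasal], [−continuant]; [voice], [spread glottis], [constricted glottis], … (outside Cavity) are retained from /m/.
The resulting bundle matches /d/ in the inventory; substituting it for /m/ gives [utʰdə].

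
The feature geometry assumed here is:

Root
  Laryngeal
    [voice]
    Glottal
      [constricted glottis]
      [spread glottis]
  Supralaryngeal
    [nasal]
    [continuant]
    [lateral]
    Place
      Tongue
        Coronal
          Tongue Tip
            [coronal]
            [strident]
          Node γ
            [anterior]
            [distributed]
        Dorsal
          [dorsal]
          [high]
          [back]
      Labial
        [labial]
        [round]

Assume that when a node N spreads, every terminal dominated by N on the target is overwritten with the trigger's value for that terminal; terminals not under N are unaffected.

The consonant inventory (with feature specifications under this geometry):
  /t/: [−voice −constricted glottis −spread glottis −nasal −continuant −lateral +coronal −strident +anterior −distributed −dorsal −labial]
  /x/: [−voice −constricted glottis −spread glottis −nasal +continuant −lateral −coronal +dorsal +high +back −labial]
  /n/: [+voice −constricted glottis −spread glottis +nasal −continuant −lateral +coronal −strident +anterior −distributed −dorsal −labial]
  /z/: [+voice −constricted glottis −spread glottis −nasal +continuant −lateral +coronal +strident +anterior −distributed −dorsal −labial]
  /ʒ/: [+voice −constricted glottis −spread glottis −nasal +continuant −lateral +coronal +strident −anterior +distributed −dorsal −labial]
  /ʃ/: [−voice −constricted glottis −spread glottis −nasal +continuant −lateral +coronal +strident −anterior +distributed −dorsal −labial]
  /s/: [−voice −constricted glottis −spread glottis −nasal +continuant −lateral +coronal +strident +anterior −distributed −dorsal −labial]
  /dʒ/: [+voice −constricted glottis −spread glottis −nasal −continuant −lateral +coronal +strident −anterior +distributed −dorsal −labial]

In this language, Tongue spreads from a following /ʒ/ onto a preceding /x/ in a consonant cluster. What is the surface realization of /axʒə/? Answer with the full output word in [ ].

The Tongue node dominates the terminals [coronal], [strident], [anterior], [distributed], [dorsal], [high], [back].
After delinking /x/'s Tongue and linking /ʒ/'s, the affected terminals become [+coronal], [+strident], [−anterior], [+distributed], [−dorsal]; [voice], [constricted glottis], [spread glottis], … (outside Tongue) are retained from /x/.
The resulting bundle matches /ʃ/ in the inventory; substituting it for /x/ gives [aʃʒə].

[aʃʒə]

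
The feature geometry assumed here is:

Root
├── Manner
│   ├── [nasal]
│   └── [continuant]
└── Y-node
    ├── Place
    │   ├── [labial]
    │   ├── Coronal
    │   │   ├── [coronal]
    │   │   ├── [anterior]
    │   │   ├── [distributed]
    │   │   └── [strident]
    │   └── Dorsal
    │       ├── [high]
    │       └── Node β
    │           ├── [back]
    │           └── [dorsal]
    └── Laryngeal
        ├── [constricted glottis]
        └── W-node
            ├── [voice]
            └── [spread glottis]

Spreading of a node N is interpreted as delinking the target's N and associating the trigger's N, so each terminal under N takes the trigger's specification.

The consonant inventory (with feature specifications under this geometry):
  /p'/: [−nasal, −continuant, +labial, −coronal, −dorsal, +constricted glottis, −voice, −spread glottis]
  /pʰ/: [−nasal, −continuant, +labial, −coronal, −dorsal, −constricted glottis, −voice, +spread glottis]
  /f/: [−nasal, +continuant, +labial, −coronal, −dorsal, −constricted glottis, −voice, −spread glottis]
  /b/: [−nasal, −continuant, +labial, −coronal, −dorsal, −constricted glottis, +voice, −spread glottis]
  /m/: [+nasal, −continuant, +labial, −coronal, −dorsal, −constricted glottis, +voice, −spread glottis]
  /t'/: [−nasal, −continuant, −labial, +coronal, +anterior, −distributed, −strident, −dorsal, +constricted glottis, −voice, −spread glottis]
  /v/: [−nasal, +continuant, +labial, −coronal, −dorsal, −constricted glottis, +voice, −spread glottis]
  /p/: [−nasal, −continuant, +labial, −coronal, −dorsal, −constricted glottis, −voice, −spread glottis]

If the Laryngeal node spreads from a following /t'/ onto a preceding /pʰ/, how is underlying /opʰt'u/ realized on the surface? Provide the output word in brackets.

Laryngeal immediately or transitively dominates [constricted glottis], [voice], [spread glottis].
The target acquires /t'/'s values for everything under Laryngeal — [+constricted glottis], [−voice], [−spread glottis] — while keeping its own [nasal], [continuant], [labial], ….
This feature bundle is that of [p'], so /opʰt'u/ surfaces as [op't'u].

[op't'u]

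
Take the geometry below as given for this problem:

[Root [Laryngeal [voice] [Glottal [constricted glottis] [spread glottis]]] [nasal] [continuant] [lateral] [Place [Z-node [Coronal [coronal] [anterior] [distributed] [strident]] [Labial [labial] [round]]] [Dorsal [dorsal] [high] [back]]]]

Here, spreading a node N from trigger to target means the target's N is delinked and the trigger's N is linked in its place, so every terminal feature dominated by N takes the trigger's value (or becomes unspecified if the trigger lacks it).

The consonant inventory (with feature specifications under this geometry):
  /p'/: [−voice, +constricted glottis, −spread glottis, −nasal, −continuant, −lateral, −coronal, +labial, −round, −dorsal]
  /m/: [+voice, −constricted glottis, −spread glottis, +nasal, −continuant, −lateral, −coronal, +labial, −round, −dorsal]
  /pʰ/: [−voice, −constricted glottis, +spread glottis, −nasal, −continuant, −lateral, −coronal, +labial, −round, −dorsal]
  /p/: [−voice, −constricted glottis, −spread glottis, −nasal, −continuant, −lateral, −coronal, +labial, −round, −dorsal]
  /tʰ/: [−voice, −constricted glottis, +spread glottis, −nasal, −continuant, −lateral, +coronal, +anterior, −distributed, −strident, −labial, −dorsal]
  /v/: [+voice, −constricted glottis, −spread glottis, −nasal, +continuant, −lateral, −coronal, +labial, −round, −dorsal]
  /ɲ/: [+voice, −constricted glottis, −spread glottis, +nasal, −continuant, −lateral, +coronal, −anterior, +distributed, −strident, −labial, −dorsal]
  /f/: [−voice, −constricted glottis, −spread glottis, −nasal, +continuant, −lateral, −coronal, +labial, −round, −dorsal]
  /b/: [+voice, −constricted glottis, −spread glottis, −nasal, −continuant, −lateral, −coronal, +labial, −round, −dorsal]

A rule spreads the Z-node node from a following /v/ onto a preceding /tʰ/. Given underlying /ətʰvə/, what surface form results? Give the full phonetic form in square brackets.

[əpʰvə]

Z-node immediately or transitively dominates [coronal], [anterior], [distributed], [strident], [labial], [round].
The target acquires /v/'s values for everything under Z-node — [−coronal], [+labial], [−round] — while keeping its own [voice], [constricted glottis], [spread glottis], ….
Among the inventory, only /pʰ/ has exactly this specification, giving the surface form [əpʰvə].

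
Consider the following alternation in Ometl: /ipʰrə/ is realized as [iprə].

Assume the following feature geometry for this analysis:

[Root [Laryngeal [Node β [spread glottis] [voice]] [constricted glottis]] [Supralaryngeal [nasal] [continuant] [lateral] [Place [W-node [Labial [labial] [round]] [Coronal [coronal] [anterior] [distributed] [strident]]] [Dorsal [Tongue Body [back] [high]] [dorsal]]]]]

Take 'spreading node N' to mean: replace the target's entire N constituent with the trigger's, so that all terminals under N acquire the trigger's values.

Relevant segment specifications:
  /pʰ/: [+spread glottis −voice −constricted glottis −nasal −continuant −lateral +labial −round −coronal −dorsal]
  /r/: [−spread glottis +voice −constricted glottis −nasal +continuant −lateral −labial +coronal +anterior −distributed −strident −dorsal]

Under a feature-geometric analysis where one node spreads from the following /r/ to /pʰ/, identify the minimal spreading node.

[spread glottis]

The alternation /pʰ/ → [p] changes [spread glottis] and nothing else.
Since just one terminal is affected and it takes /r/'s value, spreading the terminal [spread glottis] alone is sufficient and minimal.
Had Node β or a higher node spread, [voice] would have taken /r/'s value; it stays as in /pʰ/, confirming the spreading constituent is exactly [spread glottis].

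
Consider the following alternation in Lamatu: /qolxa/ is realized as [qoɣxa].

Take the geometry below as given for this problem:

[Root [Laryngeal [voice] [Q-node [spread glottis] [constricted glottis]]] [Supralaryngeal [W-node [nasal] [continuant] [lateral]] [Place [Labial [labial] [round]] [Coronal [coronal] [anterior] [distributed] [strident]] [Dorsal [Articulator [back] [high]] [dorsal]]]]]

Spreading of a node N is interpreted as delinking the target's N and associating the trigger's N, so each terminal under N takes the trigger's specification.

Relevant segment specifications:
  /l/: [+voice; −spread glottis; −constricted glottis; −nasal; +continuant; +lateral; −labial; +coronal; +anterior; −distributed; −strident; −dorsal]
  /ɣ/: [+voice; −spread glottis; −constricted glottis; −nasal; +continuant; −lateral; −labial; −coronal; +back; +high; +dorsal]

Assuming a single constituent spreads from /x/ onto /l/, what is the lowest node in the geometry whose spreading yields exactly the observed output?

Comparing /l/ with its surface form [ɣ], the features that change are [lateral], [coronal], [anterior], [distributed], [strident], [dorsal], [high], [back].
Tracing each changed feature up the tree, the paths first meet at Supralaryngeal; any lower node misses at least one of them.
Spreading Supralaryngeal from /x/ overwrites each of those terminals with /x/'s values, yielding exactly [ɣ].
Since [voice] is preserved even though /x/ disagrees there, no node above Supralaryngeal spread.

Supralaryngeal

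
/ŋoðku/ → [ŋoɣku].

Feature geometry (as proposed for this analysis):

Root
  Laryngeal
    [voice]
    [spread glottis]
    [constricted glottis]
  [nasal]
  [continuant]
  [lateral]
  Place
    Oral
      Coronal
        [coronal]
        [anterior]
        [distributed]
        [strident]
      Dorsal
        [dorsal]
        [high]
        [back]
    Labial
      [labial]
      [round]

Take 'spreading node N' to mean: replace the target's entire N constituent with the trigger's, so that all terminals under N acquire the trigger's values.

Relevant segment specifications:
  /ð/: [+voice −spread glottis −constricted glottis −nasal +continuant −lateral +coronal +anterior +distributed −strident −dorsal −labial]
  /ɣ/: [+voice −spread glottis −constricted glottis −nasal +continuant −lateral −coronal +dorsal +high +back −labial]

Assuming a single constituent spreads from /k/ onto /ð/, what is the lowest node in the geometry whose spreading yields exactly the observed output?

Comparing /ð/ with its surface form [ɣ], the features that change are [coronal], [anterior], [distributed], [strident], [dorsal], [high], [back].
In this geometry the lowest node dominating all of them is Oral: every daughter of Oral dominates only a proper subset, so no lower node suffices.
Spreading Oral from /k/ overwrites each of those terminals with /k/'s values, yielding exactly [ɣ].
[voice], [continuant] stay as in /ð/ although /k/ differs there, so no node dominating them spread; among the remaining candidates Oral is the lowest that derives the output.

Oral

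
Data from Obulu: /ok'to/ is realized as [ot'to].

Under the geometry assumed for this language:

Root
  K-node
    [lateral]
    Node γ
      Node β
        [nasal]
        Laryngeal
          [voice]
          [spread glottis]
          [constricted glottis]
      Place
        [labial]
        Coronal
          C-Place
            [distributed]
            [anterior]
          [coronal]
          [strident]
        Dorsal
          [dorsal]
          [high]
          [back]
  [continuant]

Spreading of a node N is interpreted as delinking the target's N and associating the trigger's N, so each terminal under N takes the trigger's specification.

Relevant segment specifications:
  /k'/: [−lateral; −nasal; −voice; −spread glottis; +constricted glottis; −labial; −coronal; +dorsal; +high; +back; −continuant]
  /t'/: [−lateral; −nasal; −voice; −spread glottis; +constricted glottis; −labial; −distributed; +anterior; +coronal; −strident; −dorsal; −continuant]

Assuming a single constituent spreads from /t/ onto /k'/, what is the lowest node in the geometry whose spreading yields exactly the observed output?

Place

The alternation /k'/ → [t'] changes [coronal], [anterior], [distributed], [strident], [dorsal], [high], [back] and nothing else.
The smallest constituent containing every changed terminal is Place — each of its daughters lacks at least one of the affected features.
If Place spreads, every terminal under it takes /t/'s value, producing [t'] as observed.
[constricted glottis] — on which /t/ differs from /k'/ — is unchanged, so neither Node γ nor anything higher can have spread; the constituent is no larger than Place.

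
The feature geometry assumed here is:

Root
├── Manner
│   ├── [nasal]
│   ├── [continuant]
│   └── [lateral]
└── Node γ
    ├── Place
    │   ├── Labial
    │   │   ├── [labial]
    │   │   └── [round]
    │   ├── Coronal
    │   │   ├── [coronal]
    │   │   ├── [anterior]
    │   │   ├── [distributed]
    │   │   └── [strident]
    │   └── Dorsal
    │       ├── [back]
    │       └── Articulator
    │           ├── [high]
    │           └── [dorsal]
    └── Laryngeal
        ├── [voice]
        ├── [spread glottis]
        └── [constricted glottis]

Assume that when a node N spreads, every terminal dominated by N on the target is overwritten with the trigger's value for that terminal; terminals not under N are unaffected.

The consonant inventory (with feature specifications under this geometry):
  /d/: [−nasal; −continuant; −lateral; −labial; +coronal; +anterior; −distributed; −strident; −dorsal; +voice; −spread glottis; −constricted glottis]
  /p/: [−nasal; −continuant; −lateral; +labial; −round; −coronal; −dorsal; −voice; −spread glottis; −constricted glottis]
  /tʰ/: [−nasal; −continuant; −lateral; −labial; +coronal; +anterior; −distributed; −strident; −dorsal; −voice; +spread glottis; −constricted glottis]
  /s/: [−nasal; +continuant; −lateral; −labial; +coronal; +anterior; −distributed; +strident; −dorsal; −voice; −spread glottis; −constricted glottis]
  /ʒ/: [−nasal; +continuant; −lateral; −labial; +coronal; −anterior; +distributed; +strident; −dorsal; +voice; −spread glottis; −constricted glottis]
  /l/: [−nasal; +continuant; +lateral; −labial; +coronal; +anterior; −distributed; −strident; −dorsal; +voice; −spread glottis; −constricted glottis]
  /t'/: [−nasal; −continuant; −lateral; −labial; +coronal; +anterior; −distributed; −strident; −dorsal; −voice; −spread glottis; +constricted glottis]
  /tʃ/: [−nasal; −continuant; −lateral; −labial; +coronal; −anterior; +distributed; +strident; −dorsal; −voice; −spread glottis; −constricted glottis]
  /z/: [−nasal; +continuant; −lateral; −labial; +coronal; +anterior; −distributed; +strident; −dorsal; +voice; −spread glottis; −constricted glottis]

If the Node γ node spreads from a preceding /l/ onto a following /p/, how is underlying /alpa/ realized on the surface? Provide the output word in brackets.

Terminals under Node γ in this geometry: [labial], [round], [coronal], [anterior], [distributed], [strident], [back], [high], [dorsal], [voice], [spread glottis], [constricted glottis].
After delinking /p/'s Node γ and linking /l/'s, the affected terminals become [−labial], [+coronal], [+anterior], [−distributed], [−strident], [−dorsal], [+voice], [−spread glottis], [−constricted glottis]; [nasal], [continuant], [lateral] (outside Node γ) are retained from /p/.
The resulting bundle matches /d/ in the inventory; substituting it for /p/ gives [alda].

[alda]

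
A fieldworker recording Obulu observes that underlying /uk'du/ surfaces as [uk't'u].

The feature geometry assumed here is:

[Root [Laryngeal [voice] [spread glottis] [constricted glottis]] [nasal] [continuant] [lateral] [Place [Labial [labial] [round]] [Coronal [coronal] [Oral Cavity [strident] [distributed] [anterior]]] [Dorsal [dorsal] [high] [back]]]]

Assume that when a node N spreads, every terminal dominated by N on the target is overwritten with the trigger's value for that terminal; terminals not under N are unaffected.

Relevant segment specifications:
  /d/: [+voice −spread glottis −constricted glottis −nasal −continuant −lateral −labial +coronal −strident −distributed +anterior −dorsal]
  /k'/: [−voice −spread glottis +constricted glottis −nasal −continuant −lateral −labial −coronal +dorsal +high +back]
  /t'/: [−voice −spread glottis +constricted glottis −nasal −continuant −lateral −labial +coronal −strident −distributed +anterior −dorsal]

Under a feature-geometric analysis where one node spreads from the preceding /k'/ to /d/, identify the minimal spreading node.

Laryngeal

Feature comparison: [voice], [constricted glottis] differ between /d/ and [t']; the remaining terminals match.
The smallest constituent containing every changed terminal is Laryngeal — each of its daughters lacks at least one of the affected features.
If Laryngeal spreads, every terminal under it takes /k'/'s value, producing [t'] as observed.
[coronal], [dorsal] — on which /k'/ differs from /d/ — are unchanged, so Root cannot have spread; the constituent is no larger than Laryngeal.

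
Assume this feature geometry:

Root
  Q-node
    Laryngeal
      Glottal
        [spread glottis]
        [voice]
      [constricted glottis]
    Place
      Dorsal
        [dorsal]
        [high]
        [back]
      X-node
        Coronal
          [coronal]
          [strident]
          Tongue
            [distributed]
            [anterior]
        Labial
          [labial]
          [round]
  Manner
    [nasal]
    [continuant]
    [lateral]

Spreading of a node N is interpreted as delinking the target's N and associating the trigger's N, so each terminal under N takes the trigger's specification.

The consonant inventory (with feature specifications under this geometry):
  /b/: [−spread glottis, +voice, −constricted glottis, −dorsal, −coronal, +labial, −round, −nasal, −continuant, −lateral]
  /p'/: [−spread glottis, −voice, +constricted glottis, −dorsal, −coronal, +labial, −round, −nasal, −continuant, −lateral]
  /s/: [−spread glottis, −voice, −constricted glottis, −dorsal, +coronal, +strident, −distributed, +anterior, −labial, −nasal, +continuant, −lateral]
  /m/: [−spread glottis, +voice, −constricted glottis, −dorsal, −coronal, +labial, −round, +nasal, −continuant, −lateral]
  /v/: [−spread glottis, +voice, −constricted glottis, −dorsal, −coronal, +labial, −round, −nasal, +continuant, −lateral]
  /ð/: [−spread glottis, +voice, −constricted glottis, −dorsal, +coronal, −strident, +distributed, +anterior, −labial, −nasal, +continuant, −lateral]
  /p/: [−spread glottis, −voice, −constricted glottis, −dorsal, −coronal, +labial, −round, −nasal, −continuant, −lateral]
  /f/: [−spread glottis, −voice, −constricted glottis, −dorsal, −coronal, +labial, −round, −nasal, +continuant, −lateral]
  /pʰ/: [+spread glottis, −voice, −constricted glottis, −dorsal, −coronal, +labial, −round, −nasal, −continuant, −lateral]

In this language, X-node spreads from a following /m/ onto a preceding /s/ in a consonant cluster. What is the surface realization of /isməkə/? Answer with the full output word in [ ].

Terminals under X-node in this geometry: [coronal], [strident], [distributed], [anterior], [labial], [round].
Spreading X-node from /m/ onto /s/ replaces those values with /m/'s: [−coronal], [+labial], [−round]. Features outside X-node ([spread glottis], [voice], [constricted glottis], …) stay as in /s/.
Among the inventory, only /f/ has exactly this specification, giving the surface form [ifməkə].

[ifməkə]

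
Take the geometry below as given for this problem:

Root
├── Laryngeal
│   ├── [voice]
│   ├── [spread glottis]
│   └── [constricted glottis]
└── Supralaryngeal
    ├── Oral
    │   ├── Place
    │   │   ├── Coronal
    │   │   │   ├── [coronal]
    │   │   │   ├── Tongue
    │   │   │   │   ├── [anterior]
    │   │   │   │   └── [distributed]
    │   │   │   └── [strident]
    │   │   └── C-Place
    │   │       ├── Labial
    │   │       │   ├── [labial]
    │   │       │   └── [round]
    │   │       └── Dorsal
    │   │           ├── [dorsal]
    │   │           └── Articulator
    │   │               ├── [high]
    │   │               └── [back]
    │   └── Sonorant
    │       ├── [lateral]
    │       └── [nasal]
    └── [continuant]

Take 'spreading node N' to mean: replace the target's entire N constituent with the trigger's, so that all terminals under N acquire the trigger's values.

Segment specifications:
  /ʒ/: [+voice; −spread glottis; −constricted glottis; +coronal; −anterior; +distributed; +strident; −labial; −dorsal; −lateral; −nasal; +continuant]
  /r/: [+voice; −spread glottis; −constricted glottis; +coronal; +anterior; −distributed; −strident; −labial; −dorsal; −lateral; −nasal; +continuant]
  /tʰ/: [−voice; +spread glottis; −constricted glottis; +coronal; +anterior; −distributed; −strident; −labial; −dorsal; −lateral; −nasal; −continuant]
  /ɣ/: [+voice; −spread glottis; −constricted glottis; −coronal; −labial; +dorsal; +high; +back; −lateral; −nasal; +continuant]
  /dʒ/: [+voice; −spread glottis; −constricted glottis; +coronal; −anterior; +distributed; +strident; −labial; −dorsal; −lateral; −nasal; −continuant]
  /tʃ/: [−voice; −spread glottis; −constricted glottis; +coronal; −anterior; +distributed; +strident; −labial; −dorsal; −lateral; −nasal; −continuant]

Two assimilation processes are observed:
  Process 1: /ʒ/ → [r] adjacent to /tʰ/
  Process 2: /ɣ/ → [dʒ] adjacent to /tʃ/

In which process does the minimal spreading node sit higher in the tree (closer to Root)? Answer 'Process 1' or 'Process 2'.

In Process 1, [anterior], [distributed], [strident] change, so the minimal spreading node is Coronal at depth 4.
Process 2 alters [continuant], [coronal], [anterior], [distributed], [strident], [dorsal], [high], [back]; the lowest common ancestor is Supralaryngeal (depth 1 from Root).
Depth 1 < depth 4; Process 2 involves the structurally higher constituent Supralaryngeal.

Process 2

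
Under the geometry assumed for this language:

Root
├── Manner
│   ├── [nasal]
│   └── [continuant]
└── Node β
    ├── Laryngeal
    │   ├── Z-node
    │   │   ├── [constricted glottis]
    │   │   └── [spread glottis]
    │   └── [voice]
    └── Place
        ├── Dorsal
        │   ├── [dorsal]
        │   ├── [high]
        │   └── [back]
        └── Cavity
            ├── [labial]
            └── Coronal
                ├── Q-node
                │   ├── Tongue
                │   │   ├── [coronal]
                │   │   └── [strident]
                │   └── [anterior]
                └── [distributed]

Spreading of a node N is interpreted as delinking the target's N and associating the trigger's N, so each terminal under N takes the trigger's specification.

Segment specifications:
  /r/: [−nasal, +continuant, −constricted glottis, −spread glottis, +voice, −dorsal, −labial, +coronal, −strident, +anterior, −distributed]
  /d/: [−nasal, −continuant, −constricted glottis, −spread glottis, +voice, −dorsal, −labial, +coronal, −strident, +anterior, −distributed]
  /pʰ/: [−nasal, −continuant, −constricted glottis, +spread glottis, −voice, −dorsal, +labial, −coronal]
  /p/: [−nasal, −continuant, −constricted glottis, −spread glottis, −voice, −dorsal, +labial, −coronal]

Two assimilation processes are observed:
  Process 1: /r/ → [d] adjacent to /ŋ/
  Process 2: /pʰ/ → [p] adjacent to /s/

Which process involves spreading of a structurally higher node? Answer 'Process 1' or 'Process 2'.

In Process 1, [continuant] changes, so the minimal spreading node is [continuant] at depth 2.
Process 2: the feature that changes is [spread glottis]; the minimal node is [spread glottis] (depth 4).
Depth 2 < depth 4; Process 1 involves the structurally higher constituent [continuant].

Process 1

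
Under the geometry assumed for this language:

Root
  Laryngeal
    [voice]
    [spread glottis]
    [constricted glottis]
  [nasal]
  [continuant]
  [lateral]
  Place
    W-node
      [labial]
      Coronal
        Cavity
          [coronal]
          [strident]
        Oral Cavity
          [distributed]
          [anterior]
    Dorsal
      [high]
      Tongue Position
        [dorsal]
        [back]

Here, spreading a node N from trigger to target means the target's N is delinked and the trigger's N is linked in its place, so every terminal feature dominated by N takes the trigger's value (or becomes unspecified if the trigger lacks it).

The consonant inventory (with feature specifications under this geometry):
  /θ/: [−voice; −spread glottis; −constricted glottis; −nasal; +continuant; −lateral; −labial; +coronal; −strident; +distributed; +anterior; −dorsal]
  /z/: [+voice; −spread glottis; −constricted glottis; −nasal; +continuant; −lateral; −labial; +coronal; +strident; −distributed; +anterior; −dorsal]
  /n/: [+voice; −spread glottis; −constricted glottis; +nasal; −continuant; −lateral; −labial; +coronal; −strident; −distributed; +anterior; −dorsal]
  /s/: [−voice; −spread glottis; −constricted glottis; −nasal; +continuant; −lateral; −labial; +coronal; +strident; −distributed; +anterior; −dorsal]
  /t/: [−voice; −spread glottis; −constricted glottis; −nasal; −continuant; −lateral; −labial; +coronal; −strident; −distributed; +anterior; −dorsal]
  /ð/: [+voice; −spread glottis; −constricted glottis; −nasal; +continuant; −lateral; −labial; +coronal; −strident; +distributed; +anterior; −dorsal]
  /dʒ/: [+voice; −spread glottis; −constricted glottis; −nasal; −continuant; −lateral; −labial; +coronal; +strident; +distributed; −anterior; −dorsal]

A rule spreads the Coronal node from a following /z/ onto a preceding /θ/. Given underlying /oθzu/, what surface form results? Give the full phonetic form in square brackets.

[oszu]

Terminals under Coronal in this geometry: [coronal], [strident], [distributed], [anterior].
After delinking /θ/'s Coronal and linking /z/'s, the affected terminals become [+coronal], [+strident], [−distributed], [+anterior]; [voice], [spread glottis], [constricted glottis], … (outside Coronal) are retained from /θ/.
This feature bundle is that of [s], so /oθzu/ surfaces as [oszu].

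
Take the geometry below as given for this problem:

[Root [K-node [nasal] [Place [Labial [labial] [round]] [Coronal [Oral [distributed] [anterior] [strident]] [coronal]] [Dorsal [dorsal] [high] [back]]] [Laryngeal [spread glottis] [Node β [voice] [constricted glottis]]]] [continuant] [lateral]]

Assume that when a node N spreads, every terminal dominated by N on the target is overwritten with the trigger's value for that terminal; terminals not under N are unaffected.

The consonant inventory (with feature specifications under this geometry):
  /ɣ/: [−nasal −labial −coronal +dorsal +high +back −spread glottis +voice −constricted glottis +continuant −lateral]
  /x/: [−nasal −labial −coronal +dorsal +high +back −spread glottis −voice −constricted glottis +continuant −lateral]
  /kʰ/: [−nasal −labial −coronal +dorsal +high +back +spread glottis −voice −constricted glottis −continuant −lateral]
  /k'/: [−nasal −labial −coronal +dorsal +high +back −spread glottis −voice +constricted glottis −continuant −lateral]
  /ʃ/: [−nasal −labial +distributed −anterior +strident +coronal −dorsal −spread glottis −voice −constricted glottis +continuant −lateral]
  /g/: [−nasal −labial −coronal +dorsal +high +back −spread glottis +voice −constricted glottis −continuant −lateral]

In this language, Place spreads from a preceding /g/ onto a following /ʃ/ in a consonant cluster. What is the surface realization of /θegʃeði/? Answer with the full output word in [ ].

[θegxeði]

Place immediately or transitively dominates [labial], [round], [distributed], [anterior], [strident], [coronal], [dorsal], [high], [back].
The target acquires /g/'s values for everything under Place — [−labial], [−coronal], [+dorsal], [+high], [+back] — while keeping its own [nasal], [spread glottis], [voice], ….
Among the inventory, only /x/ has exactly this specification, giving the surface form [θegxeði].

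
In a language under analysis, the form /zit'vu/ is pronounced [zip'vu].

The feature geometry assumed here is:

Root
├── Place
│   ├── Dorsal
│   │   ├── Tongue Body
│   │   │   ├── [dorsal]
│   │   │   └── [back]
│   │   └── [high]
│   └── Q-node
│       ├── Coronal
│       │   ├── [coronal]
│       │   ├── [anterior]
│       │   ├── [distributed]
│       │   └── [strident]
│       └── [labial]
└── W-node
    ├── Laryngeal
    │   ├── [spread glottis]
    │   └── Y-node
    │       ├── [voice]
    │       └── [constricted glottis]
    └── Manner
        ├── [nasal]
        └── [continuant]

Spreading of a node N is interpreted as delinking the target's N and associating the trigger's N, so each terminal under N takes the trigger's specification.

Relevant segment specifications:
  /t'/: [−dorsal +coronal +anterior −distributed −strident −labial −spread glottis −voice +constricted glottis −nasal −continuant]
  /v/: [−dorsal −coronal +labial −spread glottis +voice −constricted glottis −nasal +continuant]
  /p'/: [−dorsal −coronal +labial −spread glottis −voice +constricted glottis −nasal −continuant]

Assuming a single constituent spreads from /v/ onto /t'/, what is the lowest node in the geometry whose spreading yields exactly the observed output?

Q-node

/t'/ and [p'] differ in [labial], [coronal], [anterior], [distributed], [strident]; every other specified feature is identical.
These terminals are all dominated by Q-node, and no proper subconstituent of Q-node covers them all; Q-node is their lowest common ancestor.
Spreading Q-node from /v/ overwrites each of those terminals with /v/'s values, yielding exactly [p'].
Features on which the two segments disagree outside Q-node, such as [constricted glottis], [voice], are unchanged — nothing dominating them spread, and Q-node is the minimal sufficient constituent.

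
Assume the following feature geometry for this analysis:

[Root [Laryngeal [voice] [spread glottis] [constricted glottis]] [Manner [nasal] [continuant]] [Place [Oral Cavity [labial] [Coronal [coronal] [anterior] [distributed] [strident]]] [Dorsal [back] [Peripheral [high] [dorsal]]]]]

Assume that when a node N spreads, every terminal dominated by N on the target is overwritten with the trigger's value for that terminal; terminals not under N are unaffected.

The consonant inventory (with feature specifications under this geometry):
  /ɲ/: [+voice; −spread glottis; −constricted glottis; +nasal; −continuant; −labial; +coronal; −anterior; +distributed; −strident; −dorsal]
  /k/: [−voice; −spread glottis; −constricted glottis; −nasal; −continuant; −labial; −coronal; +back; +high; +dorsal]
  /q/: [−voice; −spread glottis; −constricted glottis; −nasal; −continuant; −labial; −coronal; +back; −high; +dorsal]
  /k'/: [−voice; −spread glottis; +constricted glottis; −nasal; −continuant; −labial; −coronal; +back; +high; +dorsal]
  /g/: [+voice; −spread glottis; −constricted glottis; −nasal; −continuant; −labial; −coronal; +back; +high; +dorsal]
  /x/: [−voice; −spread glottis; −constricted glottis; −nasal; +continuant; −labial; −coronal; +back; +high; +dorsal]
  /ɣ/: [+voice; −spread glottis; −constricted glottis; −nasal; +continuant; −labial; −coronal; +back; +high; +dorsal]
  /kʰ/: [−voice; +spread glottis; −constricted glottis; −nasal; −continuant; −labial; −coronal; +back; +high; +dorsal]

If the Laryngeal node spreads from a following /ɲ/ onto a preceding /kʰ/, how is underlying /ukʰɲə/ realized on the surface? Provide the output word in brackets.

[ugɲə]

The Laryngeal node dominates the terminals [voice], [spread glottis], [constricted glottis].
Spreading Laryngeal from /ɲ/ onto /kʰ/ replaces those values with /ɲ/'s: [+voice], [−spread glottis], [−constricted glottis]. Features outside Laryngeal ([nasal], [continuant], [labial], …) stay as in /kʰ/.
Among the inventory, only /g/ has exactly this specification, giving the surface form [ugɲə].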